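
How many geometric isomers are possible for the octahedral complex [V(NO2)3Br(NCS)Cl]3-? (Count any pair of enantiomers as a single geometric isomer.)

4

An octahedron has six vertices in three trans pairs; every non-trans pair is cis.
There are 4 geometric isomers: NO2 mer (3 arrangements); NO2 fac (chiral).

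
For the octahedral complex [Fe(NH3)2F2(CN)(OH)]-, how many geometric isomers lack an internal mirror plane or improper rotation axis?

The six octahedral sites form three mutually perpendicular trans pairs.
Systematic placement gives 6 geometric isomers: NH3 cis, F cis (3 arrangements, 2 chiral); NH3 trans, F cis; NH3 cis, F trans; NH3 trans, F trans.
Of these, 2 lack any improper symmetry element and so occur as enantiomeric pairs, giving 6 + 2 = 8 stereoisomers in total.

2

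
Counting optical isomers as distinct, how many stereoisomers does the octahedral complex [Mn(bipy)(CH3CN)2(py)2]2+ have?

An octahedron has six vertices in three trans pairs; every non-trans pair is cis.
Each bipy is bidentate and must span two cis positions.
There are 3 geometric isomers: CH3CN trans, py cis; CH3CN cis, py trans; CH3CN cis, py cis (chiral).
One of these lacks any improper symmetry element and so occurs as an enantiomeric pair, giving 3 + 1 = 4 stereoisomers in total.

4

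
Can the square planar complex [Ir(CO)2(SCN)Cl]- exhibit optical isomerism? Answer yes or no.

no

Working through the distinct placements yields 2 geometric isomers: CO cis; CO trans.
Each arrangement has an internal mirror plane or centre of symmetry, so none is chiral.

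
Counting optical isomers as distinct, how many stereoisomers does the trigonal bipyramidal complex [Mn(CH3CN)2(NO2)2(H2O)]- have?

In a trigonal bipyramid the two axial positions differ from the three equatorial ones.
Placing the ligands in turn and identifying arrangements related by rotation or reflection leaves 5 distinct geometric isomers.
One of these lacks any improper symmetry element and so occurs as an enantiomeric pair, giving 5 + 1 = 6 stereoisomers in total.

6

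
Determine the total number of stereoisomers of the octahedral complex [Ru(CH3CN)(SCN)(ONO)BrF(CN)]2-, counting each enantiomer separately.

In an octahedral complex each vertex has one trans partner and four cis neighbours.
Exhaustive case analysis gives 15 geometric isomers.
Of these, 15 lack any improper symmetry element and so occur as enantiomeric pairs, giving 15 + 15 = 30 stereoisomers in total.

30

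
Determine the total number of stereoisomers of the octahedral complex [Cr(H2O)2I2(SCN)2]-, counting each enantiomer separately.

An octahedron has six vertices in three trans pairs; every non-trans pair is cis.
Systematic placement gives 5 geometric isomers: H2O trans, I trans, SCN trans; H2O trans, I cis, SCN cis; H2O cis, I cis, SCN trans; H2O cis, I cis, SCN cis (chiral); H2O cis, I trans, SCN cis.
One of these lacks any improper symmetry element and so occurs as an enantiomeric pair, giving 5 + 1 = 6 stereoisomers in total.

6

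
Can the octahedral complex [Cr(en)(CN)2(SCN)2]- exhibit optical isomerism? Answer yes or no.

An octahedron has six vertices in three trans pairs; every non-trans pair is cis.
Each en is bidentate and must span two cis positions.
Systematic placement gives 3 geometric isomers: CN trans, SCN cis; CN cis, SCN cis (chiral); CN cis, SCN trans.
One of these lacks any improper symmetry element and so occurs as an enantiomeric pair, giving 3 + 1 = 4 stereoisomers in total.

yes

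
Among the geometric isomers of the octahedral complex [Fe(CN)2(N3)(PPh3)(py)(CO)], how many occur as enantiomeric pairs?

In an octahedral complex each vertex has one trans partner and four cis neighbours.
Placing the ligands in turn and identifying arrangements related by rotation or reflection leaves 9 distinct geometric isomers.
Of these, 6 lack any improper symmetry element and so occur as enantiomeric pairs, giving 9 + 6 = 15 stereoisomers in total.

6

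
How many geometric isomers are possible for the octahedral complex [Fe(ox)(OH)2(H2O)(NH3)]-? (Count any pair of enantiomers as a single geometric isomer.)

4

Each ox is bidentate and must span two cis positions.
Working through the distinct placements yields 4 geometric isomers: OH cis (3 arrangements, 2 chiral); OH trans.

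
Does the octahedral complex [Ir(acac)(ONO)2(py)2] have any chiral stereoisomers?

yes

In an octahedral complex each vertex has one trans partner and four cis neighbours.
Each acac is bidentate and must span two cis positions.
The distinct arrangements are (3 in all): ONO trans, py cis; ONO cis, py trans; ONO cis, py cis (chiral).
One of these lacks any improper symmetry element and so occurs as an enantiomeric pair, giving 3 + 1 = 4 stereoisomers in total.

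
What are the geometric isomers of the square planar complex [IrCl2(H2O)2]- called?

cis and trans

Systematic placement gives 2 geometric isomers: Cl cis; Cl trans.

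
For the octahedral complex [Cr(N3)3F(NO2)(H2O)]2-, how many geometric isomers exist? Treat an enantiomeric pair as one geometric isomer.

4

The six octahedral sites form three mutually perpendicular trans pairs.
Working through the distinct placements yields 4 geometric isomers: N3 mer (3 arrangements); N3 fac (chiral).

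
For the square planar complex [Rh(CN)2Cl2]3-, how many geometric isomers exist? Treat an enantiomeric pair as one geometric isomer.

2

In a square planar complex each vertex has one trans partner and two cis neighbours.
The distinct arrangements are (2 in all): CN cis; CN trans.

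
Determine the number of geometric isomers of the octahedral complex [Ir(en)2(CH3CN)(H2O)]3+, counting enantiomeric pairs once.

2

An octahedron has six vertices in three trans pairs; every non-trans pair is cis.
Each en is bidentate and must span two cis positions.
There are 2 geometric isomers: CH3CN and H2O mutually trans; CH3CN and H2O mutually cis (chiral).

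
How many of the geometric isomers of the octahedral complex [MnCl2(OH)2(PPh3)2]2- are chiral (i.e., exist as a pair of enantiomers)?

An octahedron has six vertices in three trans pairs; every non-trans pair is cis.
There are 5 geometric isomers: Cl trans, OH trans, PPh3 trans; Cl trans, OH cis, PPh3 cis; Cl cis, OH cis, PPh3 trans; Cl cis, OH cis, PPh3 cis (chiral); Cl cis, OH trans, PPh3 cis.
One of these lacks any improper symmetry element and so occurs as an enantiomeric pair, giving 5 + 1 = 6 stereoisomers in total.

1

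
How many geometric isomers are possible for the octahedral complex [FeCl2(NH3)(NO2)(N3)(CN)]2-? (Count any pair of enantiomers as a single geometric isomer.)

In an octahedral complex each vertex has one trans partner and four cis neighbours.
Exhaustive case analysis gives 9 geometric isomers.

9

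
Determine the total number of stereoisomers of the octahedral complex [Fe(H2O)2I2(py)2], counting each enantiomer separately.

6

In an octahedral complex each vertex has one trans partner and four cis neighbours.
Systematic placement gives 5 geometric isomers: H2O trans, I trans, py trans; H2O trans, I cis, py cis; H2O cis, I cis, py trans; H2O cis, I cis, py cis (chiral); H2O cis, I trans, py cis.
One of these lacks any improper symmetry element and so occurs as an enantiomeric pair, giving 5 + 1 = 6 stereoisomers in total.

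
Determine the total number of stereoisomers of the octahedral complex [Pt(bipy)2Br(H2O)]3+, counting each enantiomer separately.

In an octahedral complex each vertex has one trans partner and four cis neighbours.
Each bipy is bidentate and must span two cis positions.
There are 2 geometric isomers: Br and H2O mutually trans; Br and H2O mutually cis (chiral).
One of these lacks any improper symmetry element and so occurs as an enantiomeric pair, giving 2 + 1 = 3 stereoisomers in total.

3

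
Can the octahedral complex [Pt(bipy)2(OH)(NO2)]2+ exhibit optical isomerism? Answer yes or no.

yes

An octahedron has six vertices in three trans pairs; every non-trans pair is cis.
Each bipy is bidentate and must span two cis positions.
Systematic placement gives 2 geometric isomers: OH and NO2 mutually trans; OH and NO2 mutually cis (chiral).
One of these lacks any improper symmetry element and so occurs as an enantiomeric pair, giving 2 + 1 = 3 stereoisomers in total.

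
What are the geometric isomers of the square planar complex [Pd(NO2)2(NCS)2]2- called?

cis and trans

In a square planar complex each vertex has one trans partner and two cis neighbours.
Working through the distinct placements yields 2 geometric isomers: NO2 cis; NO2 trans.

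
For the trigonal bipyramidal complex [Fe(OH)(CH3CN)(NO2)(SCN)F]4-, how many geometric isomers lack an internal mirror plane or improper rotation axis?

In a trigonal bipyramid the two axial positions differ from the three equatorial ones.
Systematic enumeration (placing each ligand type in turn and discarding arrangements equivalent by rotation or reflection) gives 10 geometric isomers.
Of these, 10 lack any improper symmetry element and so occur as enantiomeric pairs, giving 10 + 10 = 20 stereoisomers in total.

10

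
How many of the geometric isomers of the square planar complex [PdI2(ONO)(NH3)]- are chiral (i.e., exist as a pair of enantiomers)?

Systematic placement gives 2 geometric isomers: I cis; I trans.
Each arrangement has an internal mirror plane or centre of symmetry, so none is chiral.

0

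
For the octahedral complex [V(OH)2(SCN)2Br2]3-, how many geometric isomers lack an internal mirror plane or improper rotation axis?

The six octahedral sites form three mutually perpendicular trans pairs.
Working through the distinct placements yields 5 geometric isomers: OH trans, SCN trans, Br trans; OH cis, SCN cis, Br trans; OH cis, SCN trans, Br cis; OH cis, SCN cis, Br cis (chiral); OH trans, SCN cis, Br cis.
One of these lacks any improper symmetry element and so occurs as an enantiomeric pair, giving 5 + 1 = 6 stereoisomers in total.

1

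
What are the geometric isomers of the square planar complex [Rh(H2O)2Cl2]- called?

A square has two trans pairs of vertices; adjacent vertices are cis.
Systematic placement gives 2 geometric isomers: H2O cis; H2O trans.

cis and trans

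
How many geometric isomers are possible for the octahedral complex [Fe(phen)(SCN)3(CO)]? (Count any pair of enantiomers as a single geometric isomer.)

2

An octahedron has six vertices in three trans pairs; every non-trans pair is cis.
Each phen is bidentate and must span two cis positions.
There are 2 geometric isomers: SCN fac; SCN mer.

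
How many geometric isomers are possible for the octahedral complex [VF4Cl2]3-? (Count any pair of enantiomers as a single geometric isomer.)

The six octahedral sites form three mutually perpendicular trans pairs.
There are 2 geometric isomers: Cl trans; Cl cis.

2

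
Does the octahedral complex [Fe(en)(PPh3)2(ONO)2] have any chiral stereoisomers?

An octahedron has six vertices in three trans pairs; every non-trans pair is cis.
Each en is bidentate and must span two cis positions.
Working through the distinct placements yields 3 geometric isomers: PPh3 cis, ONO trans; PPh3 cis, ONO cis (chiral); PPh3 trans, ONO cis.
One of these lacks any improper symmetry element and so occurs as an enantiomeric pair, giving 3 + 1 = 4 stereoisomers in total.

yes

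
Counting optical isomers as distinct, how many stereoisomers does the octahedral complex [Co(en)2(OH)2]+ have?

An octahedron has six vertices in three trans pairs; every non-trans pair is cis.
Each en is bidentate and must span two cis positions.
The distinct arrangements are (2 in all): OH trans; OH cis (chiral).
One of these lacks any improper symmetry element and so occurs as an enantiomeric pair, giving 2 + 1 = 3 stereoisomers in total.

3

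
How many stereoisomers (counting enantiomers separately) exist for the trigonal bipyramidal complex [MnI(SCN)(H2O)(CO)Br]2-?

Systematic enumeration (placing each ligand type in turn and discarding arrangements equivalent by rotation or reflection) gives 10 geometric isomers.
Of these, 10 lack any improper symmetry element and so occur as enantiomeric pairs, giving 10 + 10 = 20 stereoisomers in total.

20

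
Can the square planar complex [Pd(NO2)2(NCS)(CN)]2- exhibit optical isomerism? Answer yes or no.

no

A square has two trans pairs of vertices; adjacent vertices are cis.
The distinct arrangements are (2 in all): NO2 cis; NO2 trans.
Each arrangement has an internal mirror plane or centre of symmetry, so none is chiral.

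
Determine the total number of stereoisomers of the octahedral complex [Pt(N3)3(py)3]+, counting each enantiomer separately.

2

An octahedron has six vertices in three trans pairs; every non-trans pair is cis.
The distinct arrangements are (2 in all): N3 mer; N3 fac.
Each arrangement has an internal mirror plane or centre of symmetry, so none is chiral.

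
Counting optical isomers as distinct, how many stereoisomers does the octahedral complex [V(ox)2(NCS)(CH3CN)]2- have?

3

In an octahedral complex each vertex has one trans partner and four cis neighbours.
Each ox is bidentate and must span two cis positions.
Working through the distinct placements yields 2 geometric isomers: NCS and CH3CN mutually trans; NCS and CH3CN mutually cis (chiral).
One of these lacks any improper symmetry element and so occurs as an enantiomeric pair, giving 2 + 1 = 3 stereoisomers in total.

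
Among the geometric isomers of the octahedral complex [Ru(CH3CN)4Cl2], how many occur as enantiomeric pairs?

An octahedron has six vertices in three trans pairs; every non-trans pair is cis.
The distinct arrangements are (2 in all): Cl trans; Cl cis.
Each arrangement has an internal mirror plane or centre of symmetry, so none is chiral.

0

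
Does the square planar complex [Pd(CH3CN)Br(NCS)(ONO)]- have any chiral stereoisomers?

no

A square has two trans pairs of vertices; adjacent vertices are cis.
Working through the distinct placements yields 3 geometric isomers: (Br/NCS trans, CH3CN/ONO trans); (Br/ONO trans, CH3CN/NCS trans); (Br/CH3CN trans, NCS/ONO trans).
Each arrangement has an internal mirror plane or centre of symmetry, so none is chiral.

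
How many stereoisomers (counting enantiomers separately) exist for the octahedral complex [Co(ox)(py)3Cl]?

2

Each ox is bidentate and must span two cis positions.
The distinct arrangements are (2 in all): py mer; py fac.
Each arrangement has an internal mirror plane or centre of symmetry, so none is chiral.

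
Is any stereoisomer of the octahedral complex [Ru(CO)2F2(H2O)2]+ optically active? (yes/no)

yes

In an octahedral complex each vertex has one trans partner and four cis neighbours.
The distinct arrangements are (5 in all): CO trans, F trans, H2O trans; CO trans, F cis, H2O cis; CO cis, F cis, H2O trans; CO cis, F cis, H2O cis (chiral); CO cis, F trans, H2O cis.
One of these lacks any improper symmetry element and so occurs as an enantiomeric pair, giving 5 + 1 = 6 stereoisomers in total.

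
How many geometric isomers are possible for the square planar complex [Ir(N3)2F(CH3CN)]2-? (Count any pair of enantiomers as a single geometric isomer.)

In a square planar complex each vertex has one trans partner and two cis neighbours.
There are 2 geometric isomers: N3 cis; N3 trans.

2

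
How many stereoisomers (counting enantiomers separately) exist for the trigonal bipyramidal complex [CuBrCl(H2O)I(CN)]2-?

20

In a trigonal bipyramid the two axial positions differ from the three equatorial ones.
Placing the ligands in turn and identifying arrangements related by rotation or reflection leaves 10 distinct geometric isomers.
Of these, 10 lack any improper symmetry element and so occur as enantiomeric pairs, giving 10 + 10 = 20 stereoisomers in total.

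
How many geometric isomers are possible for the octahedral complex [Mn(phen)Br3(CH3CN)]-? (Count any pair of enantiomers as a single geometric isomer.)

Each phen is bidentate and must span two cis positions.
The distinct arrangements are (2 in all): Br mer; Br fac.

2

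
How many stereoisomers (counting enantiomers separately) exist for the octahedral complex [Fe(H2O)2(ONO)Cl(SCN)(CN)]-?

15

Exhaustive case analysis gives 9 geometric isomers.
Of these, 6 lack any improper symmetry element and so occur as enantiomeric pairs, giving 9 + 6 = 15 stereoisomers in total.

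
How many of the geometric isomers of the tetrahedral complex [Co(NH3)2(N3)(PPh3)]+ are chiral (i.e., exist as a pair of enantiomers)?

0

All four vertices of a tetrahedron are equivalent and mutually adjacent, so cis/trans isomerism cannot arise.
Only one geometric arrangement is possible.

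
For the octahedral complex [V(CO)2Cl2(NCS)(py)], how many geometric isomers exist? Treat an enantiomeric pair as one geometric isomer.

Systematic placement gives 6 geometric isomers: CO trans, Cl trans; CO trans, Cl cis; CO cis, Cl cis (3 arrangements, 2 chiral); CO cis, Cl trans.

6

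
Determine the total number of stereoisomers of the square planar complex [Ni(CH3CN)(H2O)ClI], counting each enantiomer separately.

3

In a square planar complex each vertex has one trans partner and two cis neighbours.
Systematic placement gives 3 geometric isomers: (CH3CN/H2O trans, Cl/I trans); (CH3CN/I trans, Cl/H2O trans); (CH3CN/Cl trans, H2O/I trans).
Each arrangement has an internal mirror plane or centre of symmetry, so none is chiral.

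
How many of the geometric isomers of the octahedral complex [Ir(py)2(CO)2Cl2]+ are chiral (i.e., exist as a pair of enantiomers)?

The distinct arrangements are (5 in all): py trans, CO trans, Cl trans; py cis, CO trans, Cl cis; py trans, CO cis, Cl cis; py cis, CO cis, Cl cis (chiral); py cis, CO cis, Cl trans.
One of these lacks any improper symmetry element and so occurs as an enantiomeric pair, giving 5 + 1 = 6 stereoisomers in total.

1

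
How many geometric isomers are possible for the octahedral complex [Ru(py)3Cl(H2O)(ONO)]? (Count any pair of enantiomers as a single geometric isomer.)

The six octahedral sites form three mutually perpendicular trans pairs.
There are 4 geometric isomers: py mer (3 arrangements); py fac (chiral).

4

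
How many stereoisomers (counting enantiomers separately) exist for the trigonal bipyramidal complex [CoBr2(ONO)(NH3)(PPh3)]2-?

A trigonal bipyramid has two axial and three equatorial sites, which are chemically inequivalent.
Placing the ligands in turn and identifying arrangements related by rotation or reflection leaves 7 distinct geometric isomers.
Of these, 3 lack any improper symmetry element and so occur as enantiomeric pairs, giving 7 + 3 = 10 stereoisomers in total.

10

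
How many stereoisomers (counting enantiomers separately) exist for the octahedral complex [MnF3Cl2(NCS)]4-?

The six octahedral sites form three mutually perpendicular trans pairs.
There are 3 geometric isomers: F mer, Cl trans; F fac, Cl cis; F mer, Cl cis.
Each arrangement has an internal mirror plane or centre of symmetry, so none is chiral.

3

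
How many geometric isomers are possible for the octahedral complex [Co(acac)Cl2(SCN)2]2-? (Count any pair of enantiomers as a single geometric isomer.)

In an octahedral complex each vertex has one trans partner and four cis neighbours.
Each acac is bidentate and must span two cis positions.
Systematic placement gives 3 geometric isomers: Cl trans, SCN cis; Cl cis, SCN cis (chiral); Cl cis, SCN trans.

3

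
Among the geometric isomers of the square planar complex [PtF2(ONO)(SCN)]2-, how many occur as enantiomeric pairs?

Systematic placement gives 2 geometric isomers: F cis; F trans.
Each arrangement has an internal mirror plane or centre of symmetry, so none is chiral.

0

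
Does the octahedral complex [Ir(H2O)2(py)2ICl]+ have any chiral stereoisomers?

yes

In an octahedral complex each vertex has one trans partner and four cis neighbours.
Working through the distinct placements yields 6 geometric isomers: H2O cis, py trans; H2O cis, py cis (3 arrangements, 2 chiral); H2O trans, py trans; H2O trans, py cis.
Of these, 2 lack any improper symmetry element and so occur as enantiomeric pairs, giving 6 + 2 = 8 stereoisomers in total.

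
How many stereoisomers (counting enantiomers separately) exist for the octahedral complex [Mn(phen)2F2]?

3

Each phen is bidentate and must span two cis positions.
Systematic placement gives 2 geometric isomers: F trans; F cis (chiral).
One of these lacks any improper symmetry element and so occurs as an enantiomeric pair, giving 2 + 1 = 3 stereoisomers in total.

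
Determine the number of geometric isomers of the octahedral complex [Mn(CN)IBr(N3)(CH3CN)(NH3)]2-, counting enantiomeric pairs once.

Placing the ligands in turn and identifying arrangements related by rotation or reflection leaves 15 distinct geometric isomers.

15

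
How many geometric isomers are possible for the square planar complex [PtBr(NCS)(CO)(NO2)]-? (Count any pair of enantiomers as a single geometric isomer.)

3

Working through the distinct placements yields 3 geometric isomers: (Br/NCS trans, CO/NO2 trans); (Br/NO2 trans, CO/NCS trans); (Br/CO trans, NCS/NO2 trans).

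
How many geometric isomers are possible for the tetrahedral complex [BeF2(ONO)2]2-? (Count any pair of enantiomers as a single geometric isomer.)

In a tetrahedral complex all four positions are equivalent and every pair of ligands is adjacent — there is no cis/trans distinction.
Only one geometric arrangement is possible.

1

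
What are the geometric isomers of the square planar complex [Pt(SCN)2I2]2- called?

In a square planar complex each vertex has one trans partner and two cis neighbours.
Systematic placement gives 2 geometric isomers: SCN cis; SCN trans.

cis and trans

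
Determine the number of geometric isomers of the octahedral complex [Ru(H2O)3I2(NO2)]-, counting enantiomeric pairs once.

An octahedron has six vertices in three trans pairs; every non-trans pair is cis.
There are 3 geometric isomers: H2O mer, I cis; H2O mer, I trans; H2O fac, I cis.

3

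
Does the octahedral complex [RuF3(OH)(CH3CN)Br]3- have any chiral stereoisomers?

An octahedron has six vertices in three trans pairs; every non-trans pair is cis.
There are 4 geometric isomers: F mer (3 arrangements); F fac (chiral).
One of these lacks any improper symmetry element and so occurs as an enantiomeric pair, giving 4 + 1 = 5 stereoisomers in total.

yes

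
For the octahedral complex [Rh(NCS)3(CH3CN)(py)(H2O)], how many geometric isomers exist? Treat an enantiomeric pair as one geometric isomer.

An octahedron has six vertices in three trans pairs; every non-trans pair is cis.
Working through the distinct placements yields 4 geometric isomers: NCS mer (3 arrangements); NCS fac (chiral).

4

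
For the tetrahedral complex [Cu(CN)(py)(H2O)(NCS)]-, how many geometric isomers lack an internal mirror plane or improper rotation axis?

All four vertices of a tetrahedron are equivalent and mutually adjacent, so cis/trans isomerism cannot arise.
Only one geometric arrangement is possible; it has no improper symmetry element, so it exists as a pair of enantiomers (2 stereoisomers).

1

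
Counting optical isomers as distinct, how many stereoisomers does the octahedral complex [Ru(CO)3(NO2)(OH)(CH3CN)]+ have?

5

In an octahedral complex each vertex has one trans partner and four cis neighbours.
The distinct arrangements are (4 in all): CO mer (3 arrangements); CO fac (chiral).
One of these lacks any improper symmetry element and so occurs as an enantiomeric pair, giving 4 + 1 = 5 stereoisomers in total.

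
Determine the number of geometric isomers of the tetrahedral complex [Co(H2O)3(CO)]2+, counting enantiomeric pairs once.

All four vertices of a tetrahedron are equivalent and mutually adjacent, so cis/trans isomerism cannot arise.
Only one geometric arrangement is possible.

1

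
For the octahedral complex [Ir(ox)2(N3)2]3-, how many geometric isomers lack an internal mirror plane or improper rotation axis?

1

Each ox is bidentate and must span two cis positions.
Working through the distinct placements yields 2 geometric isomers: N3 trans; N3 cis (chiral).
One of these lacks any improper symmetry element and so occurs as an enantiomeric pair, giving 2 + 1 = 3 stereoisomers in total.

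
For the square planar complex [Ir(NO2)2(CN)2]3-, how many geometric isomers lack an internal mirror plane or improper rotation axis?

0

A square has two trans pairs of vertices; adjacent vertices are cis.
The distinct arrangements are (2 in all): NO2 cis; NO2 trans.
Each arrangement has an internal mirror plane or centre of symmetry, so none is chiral.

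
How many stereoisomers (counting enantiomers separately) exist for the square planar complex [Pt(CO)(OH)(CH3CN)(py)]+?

A square has two trans pairs of vertices; adjacent vertices are cis.
Working through the distinct placements yields 3 geometric isomers: (CH3CN/OH trans, CO/py trans); (CH3CN/py trans, CO/OH trans); (CH3CN/CO trans, OH/py trans).
Each arrangement has an internal mirror plane or centre of symmetry, so none is chiral.

3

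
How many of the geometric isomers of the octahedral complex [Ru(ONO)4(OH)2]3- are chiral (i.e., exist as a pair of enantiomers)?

0

An octahedron has six vertices in three trans pairs; every non-trans pair is cis.
There are 2 geometric isomers: OH trans; OH cis.
Each arrangement has an internal mirror plane or centre of symmetry, so none is chiral.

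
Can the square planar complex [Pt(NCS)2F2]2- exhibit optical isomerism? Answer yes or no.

In a square planar complex each vertex has one trans partner and two cis neighbours.
There are 2 geometric isomers: NCS cis; NCS trans.
Each arrangement has an internal mirror plane or centre of symmetry, so none is chiral.

no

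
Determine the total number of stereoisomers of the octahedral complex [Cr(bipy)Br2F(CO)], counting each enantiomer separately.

6

An octahedron has six vertices in three trans pairs; every non-trans pair is cis.
Each bipy is bidentate and must span two cis positions.
The distinct arrangements are (4 in all): Br trans; Br cis (3 arrangements, 2 chiral).
Of these, 2 lack any improper symmetry element and so occur as enantiomeric pairs, giving 4 + 2 = 6 stereoisomers in total.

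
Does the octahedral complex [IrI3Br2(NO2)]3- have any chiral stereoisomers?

In an octahedral complex each vertex has one trans partner and four cis neighbours.
Working through the distinct placements yields 3 geometric isomers: I mer, Br trans; I fac, Br cis; I mer, Br cis.
Each arrangement has an internal mirror plane or centre of symmetry, so none is chiral.

no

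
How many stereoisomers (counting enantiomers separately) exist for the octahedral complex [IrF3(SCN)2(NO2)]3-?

3

In an octahedral complex each vertex has one trans partner and four cis neighbours.
Systematic placement gives 3 geometric isomers: F mer, SCN trans; F mer, SCN cis; F fac, SCN cis.
Each arrangement has an internal mirror plane or centre of symmetry, so none is chiral.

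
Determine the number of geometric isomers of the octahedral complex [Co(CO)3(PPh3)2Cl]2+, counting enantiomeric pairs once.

3

The six octahedral sites form three mutually perpendicular trans pairs.
There are 3 geometric isomers: CO mer, PPh3 trans; CO mer, PPh3 cis; CO fac, PPh3 cis.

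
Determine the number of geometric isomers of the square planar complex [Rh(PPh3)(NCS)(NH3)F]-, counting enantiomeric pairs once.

In a square planar complex each vertex has one trans partner and two cis neighbours.
The distinct arrangements are (3 in all): (F/NH3 trans, NCS/PPh3 trans); (F/PPh3 trans, NCS/NH3 trans); (F/NCS trans, NH3/PPh3 trans).

3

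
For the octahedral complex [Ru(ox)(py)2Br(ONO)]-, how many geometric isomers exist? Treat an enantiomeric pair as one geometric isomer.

Each ox is bidentate and must span two cis positions.
There are 4 geometric isomers: py cis (3 arrangements, 2 chiral); py trans.

4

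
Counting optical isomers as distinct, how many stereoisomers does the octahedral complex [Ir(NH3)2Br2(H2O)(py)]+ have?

There are 6 geometric isomers: NH3 cis, Br trans; NH3 trans, Br trans; NH3 cis, Br cis (3 arrangements, 2 chiral); NH3 trans, Br cis.
Of these, 2 lack any improper symmetry element and so occur as enantiomeric pairs, giving 6 + 2 = 8 stereoisomers in total.

8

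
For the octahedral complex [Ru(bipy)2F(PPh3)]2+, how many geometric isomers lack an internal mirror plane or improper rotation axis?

In an octahedral complex each vertex has one trans partner and four cis neighbours.
Each bipy is bidentate and must span two cis positions.
The distinct arrangements are (2 in all): F and PPh3 mutually trans; F and PPh3 mutually cis (chiral).
One of these lacks any improper symmetry element and so occurs as an enantiomeric pair, giving 2 + 1 = 3 stereoisomers in total.

1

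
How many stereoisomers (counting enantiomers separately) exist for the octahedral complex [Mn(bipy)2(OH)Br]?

3

An octahedron has six vertices in three trans pairs; every non-trans pair is cis.
Each bipy is bidentate and must span two cis positions.
Working through the distinct placements yields 2 geometric isomers: OH and Br mutually trans; OH and Br mutually cis (chiral).
One of these lacks any improper symmetry element and so occurs as an enantiomeric pair, giving 2 + 1 = 3 stereoisomers in total.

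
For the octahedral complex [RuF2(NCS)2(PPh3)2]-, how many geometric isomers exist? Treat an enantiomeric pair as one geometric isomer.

An octahedron has six vertices in three trans pairs; every non-trans pair is cis.
Systematic placement gives 5 geometric isomers: F trans, NCS trans, PPh3 trans; F trans, NCS cis, PPh3 cis; F cis, NCS cis, PPh3 trans; F cis, NCS cis, PPh3 cis (chiral); F cis, NCS trans, PPh3 cis.

5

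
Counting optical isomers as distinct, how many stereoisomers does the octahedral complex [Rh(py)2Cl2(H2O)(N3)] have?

8

The six octahedral sites form three mutually perpendicular trans pairs.
Systematic placement gives 6 geometric isomers: py trans, Cl trans; py cis, Cl trans; py trans, Cl cis; py cis, Cl cis (3 arrangements, 2 chiral).
Of these, 2 lack any improper symmetry element and so occur as enantiomeric pairs, giving 6 + 2 = 8 stereoisomers in total.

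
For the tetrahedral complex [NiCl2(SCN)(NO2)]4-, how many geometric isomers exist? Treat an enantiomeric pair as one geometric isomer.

1

In a tetrahedral complex all four positions are equivalent and every pair of ligands is adjacent — there is no cis/trans distinction.
Only one geometric arrangement is possible.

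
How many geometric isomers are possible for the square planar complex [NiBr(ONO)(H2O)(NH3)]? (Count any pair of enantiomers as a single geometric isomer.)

A square has two trans pairs of vertices; adjacent vertices are cis.
Working through the distinct placements yields 3 geometric isomers: (Br/NH3 trans, H2O/ONO trans); (Br/ONO trans, H2O/NH3 trans); (Br/H2O trans, NH3/ONO trans).

3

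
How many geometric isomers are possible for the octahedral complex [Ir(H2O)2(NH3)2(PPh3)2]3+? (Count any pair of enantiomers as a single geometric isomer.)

An octahedron has six vertices in three trans pairs; every non-trans pair is cis.
Working through the distinct placements yields 5 geometric isomers: H2O trans, NH3 trans, PPh3 trans; H2O trans, NH3 cis, PPh3 cis; H2O cis, NH3 cis, PPh3 trans; H2O cis, NH3 cis, PPh3 cis (chiral); H2O cis, NH3 trans, PPh3 cis.

5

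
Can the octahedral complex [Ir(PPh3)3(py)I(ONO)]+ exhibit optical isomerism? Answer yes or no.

yes

The six octahedral sites form three mutually perpendicular trans pairs.
Working through the distinct placements yields 4 geometric isomers: PPh3 mer (3 arrangements); PPh3 fac (chiral).
One of these lacks any improper symmetry element and so occurs as an enantiomeric pair, giving 4 + 1 = 5 stereoisomers in total.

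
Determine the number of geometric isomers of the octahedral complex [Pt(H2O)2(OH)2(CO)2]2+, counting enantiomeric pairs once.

Working through the distinct placements yields 5 geometric isomers: H2O trans, OH trans, CO trans; H2O cis, OH cis, CO trans; H2O cis, OH trans, CO cis; H2O cis, OH cis, CO cis (chiral); H2O trans, OH cis, CO cis.

5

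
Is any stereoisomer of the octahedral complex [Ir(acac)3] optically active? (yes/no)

yes

In an octahedral complex each vertex has one trans partner and four cis neighbours.
Each acac is bidentate and must span two cis positions.
Only one geometric arrangement is possible; it has no improper symmetry element, so it exists as a pair of enantiomers (2 stereoisomers).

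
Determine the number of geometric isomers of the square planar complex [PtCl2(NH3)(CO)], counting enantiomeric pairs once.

In a square planar complex each vertex has one trans partner and two cis neighbours.
The distinct arrangements are (2 in all): Cl cis; Cl trans.

2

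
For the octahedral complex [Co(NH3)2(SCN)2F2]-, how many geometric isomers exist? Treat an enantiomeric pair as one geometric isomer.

5

An octahedron has six vertices in three trans pairs; every non-trans pair is cis.
Systematic placement gives 5 geometric isomers: NH3 trans, SCN trans, F trans; NH3 cis, SCN cis, F trans; NH3 cis, SCN trans, F cis; NH3 cis, SCN cis, F cis (chiral); NH3 trans, SCN cis, F cis.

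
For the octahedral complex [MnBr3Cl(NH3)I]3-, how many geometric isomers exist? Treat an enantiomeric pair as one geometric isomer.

An octahedron has six vertices in three trans pairs; every non-trans pair is cis.
There are 4 geometric isomers: Br mer (3 arrangements); Br fac (chiral).

4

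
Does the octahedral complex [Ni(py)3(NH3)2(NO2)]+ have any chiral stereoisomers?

no

An octahedron has six vertices in three trans pairs; every non-trans pair is cis.
The distinct arrangements are (3 in all): py mer, NH3 trans; py mer, NH3 cis; py fac, NH3 cis.
Each arrangement has an internal mirror plane or centre of symmetry, so none is chiral.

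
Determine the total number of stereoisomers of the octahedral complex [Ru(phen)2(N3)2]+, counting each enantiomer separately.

The six octahedral sites form three mutually perpendicular trans pairs.
Each phen is bidentate and must span two cis positions.
Systematic placement gives 2 geometric isomers: N3 trans; N3 cis (chiral).
One of these lacks any improper symmetry element and so occurs as an enantiomeric pair, giving 2 + 1 = 3 stereoisomers in total.

3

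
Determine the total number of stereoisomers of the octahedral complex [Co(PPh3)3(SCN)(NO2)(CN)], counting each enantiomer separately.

An octahedron has six vertices in three trans pairs; every non-trans pair is cis.
The distinct arrangements are (4 in all): PPh3 mer (3 arrangements); PPh3 fac (chiral).
One of these lacks any improper symmetry element and so occurs as an enantiomeric pair, giving 4 + 1 = 5 stereoisomers in total.

5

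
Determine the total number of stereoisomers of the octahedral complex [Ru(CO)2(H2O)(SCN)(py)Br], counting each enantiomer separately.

In an octahedral complex each vertex has one trans partner and four cis neighbours.
Exhaustive case analysis gives 9 geometric isomers.
Of these, 6 lack any improper symmetry element and so occur as enantiomeric pairs, giving 9 + 6 = 15 stereoisomers in total.

15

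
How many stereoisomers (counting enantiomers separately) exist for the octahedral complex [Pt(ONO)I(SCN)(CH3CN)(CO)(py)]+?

Systematic enumeration (placing each ligand type in turn and discarding arrangements equivalent by rotation or reflection) gives 15 geometric isomers.
Of these, 15 lack any improper symmetry element and so occur as enantiomeric pairs, giving 15 + 15 = 30 stereoisomers in total.

30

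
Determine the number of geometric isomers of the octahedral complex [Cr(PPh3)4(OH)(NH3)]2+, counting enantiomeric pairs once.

2

There are 2 geometric isomers: OH and NH3 mutually trans; OH and NH3 mutually cis.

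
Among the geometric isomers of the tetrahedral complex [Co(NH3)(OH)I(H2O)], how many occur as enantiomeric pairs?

In a tetrahedral complex all four positions are equivalent and every pair of ligands is adjacent — there is no cis/trans distinction.
Only one geometric arrangement is possible; it has no improper symmetry element, so it exists as a pair of enantiomers (2 stereoisomers).

1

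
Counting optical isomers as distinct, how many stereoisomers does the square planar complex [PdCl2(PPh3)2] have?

In a square planar complex each vertex has one trans partner and two cis neighbours.
The distinct arrangements are (2 in all): Cl cis; Cl trans.
Each arrangement has an internal mirror plane or centre of symmetry, so none is chiral.

2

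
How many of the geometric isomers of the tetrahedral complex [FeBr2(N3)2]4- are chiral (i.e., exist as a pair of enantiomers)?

0

Only one geometric arrangement is possible.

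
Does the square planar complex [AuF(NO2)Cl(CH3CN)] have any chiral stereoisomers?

no

A square has two trans pairs of vertices; adjacent vertices are cis.
Working through the distinct placements yields 3 geometric isomers: (CH3CN/F trans, Cl/NO2 trans); (CH3CN/NO2 trans, Cl/F trans); (CH3CN/Cl trans, F/NO2 trans).
Each arrangement has an internal mirror plane or centre of symmetry, so none is chiral.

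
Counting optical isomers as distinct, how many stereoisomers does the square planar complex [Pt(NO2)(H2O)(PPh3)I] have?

3

A square has two trans pairs of vertices; adjacent vertices are cis.
There are 3 geometric isomers: (H2O/NO2 trans, I/PPh3 trans); (H2O/PPh3 trans, I/NO2 trans); (H2O/I trans, NO2/PPh3 trans).
Each arrangement has an internal mirror plane or centre of symmetry, so none is chiral.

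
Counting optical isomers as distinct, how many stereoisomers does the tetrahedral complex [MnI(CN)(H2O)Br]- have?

In a tetrahedral complex all four positions are equivalent and every pair of ligands is adjacent — there is no cis/trans distinction.
Only one geometric arrangement is possible; it has no improper symmetry element, so it exists as a pair of enantiomers (2 stereoisomers).

2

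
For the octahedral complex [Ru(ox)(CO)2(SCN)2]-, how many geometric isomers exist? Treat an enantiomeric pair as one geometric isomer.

3

An octahedron has six vertices in three trans pairs; every non-trans pair is cis.
Each ox is bidentate and must span two cis positions.
Working through the distinct placements yields 3 geometric isomers: CO trans, SCN cis; CO cis, SCN cis (chiral); CO cis, SCN trans.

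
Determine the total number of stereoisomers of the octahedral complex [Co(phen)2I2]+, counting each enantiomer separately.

3

Each phen is bidentate and must span two cis positions.
Systematic placement gives 2 geometric isomers: I trans; I cis (chiral).
One of these lacks any improper symmetry element and so occurs as an enantiomeric pair, giving 2 + 1 = 3 stereoisomers in total.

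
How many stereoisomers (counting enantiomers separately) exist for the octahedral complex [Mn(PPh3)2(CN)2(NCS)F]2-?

An octahedron has six vertices in three trans pairs; every non-trans pair is cis.
The distinct arrangements are (6 in all): PPh3 trans, CN trans; PPh3 cis, CN trans; PPh3 trans, CN cis; PPh3 cis, CN cis (3 arrangements, 2 chiral).
Of these, 2 lack any improper symmetry element and so occur as enantiomeric pairs, giving 6 + 2 = 8 stereoisomers in total.

8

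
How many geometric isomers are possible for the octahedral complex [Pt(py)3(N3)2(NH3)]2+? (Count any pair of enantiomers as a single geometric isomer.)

In an octahedral complex each vertex has one trans partner and four cis neighbours.
Working through the distinct placements yields 3 geometric isomers: py mer, N3 trans; py mer, N3 cis; py fac, N3 cis.

3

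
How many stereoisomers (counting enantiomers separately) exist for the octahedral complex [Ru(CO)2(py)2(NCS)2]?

There are 5 geometric isomers: CO trans, py trans, NCS trans; CO trans, py cis, NCS cis; CO cis, py trans, NCS cis; CO cis, py cis, NCS cis (chiral); CO cis, py cis, NCS trans.
One of these lacks any improper symmetry element and so occurs as an enantiomeric pair, giving 5 + 1 = 6 stereoisomers in total.

6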